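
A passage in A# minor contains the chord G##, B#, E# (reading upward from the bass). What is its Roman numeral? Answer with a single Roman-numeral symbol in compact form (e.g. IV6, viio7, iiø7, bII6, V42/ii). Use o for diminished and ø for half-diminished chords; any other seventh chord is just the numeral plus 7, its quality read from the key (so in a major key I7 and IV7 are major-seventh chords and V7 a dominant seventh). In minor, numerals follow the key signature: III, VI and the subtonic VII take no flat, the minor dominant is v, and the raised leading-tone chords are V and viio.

The pitches E#-G##-B# form a major triad rooted on E#.
E# is scale degree 5 in A# minor, and a major triad on that degree is written V.
With G## in the bass the chord is in first inversion, so the figured bass is 6.

V6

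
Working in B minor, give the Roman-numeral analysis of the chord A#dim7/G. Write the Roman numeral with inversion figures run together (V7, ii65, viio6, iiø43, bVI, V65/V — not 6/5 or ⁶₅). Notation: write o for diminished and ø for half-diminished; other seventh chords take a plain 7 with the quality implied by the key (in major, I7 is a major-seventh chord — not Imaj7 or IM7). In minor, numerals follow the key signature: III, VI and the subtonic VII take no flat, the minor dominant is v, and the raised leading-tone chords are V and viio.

viio42

Stacked in thirds the chord is A#-C#-E-G: a fully diminished seventh chord on A#.
A# is scale degree 7 in B minor, and a fully diminished seventh chord on that degree is written viio7.
With G in the bass the chord is in third inversion, so the figured bass is 42.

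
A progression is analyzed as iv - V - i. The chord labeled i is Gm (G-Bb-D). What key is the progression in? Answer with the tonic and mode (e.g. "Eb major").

The chord Gm is a minor triad rooted on G; its label is i.
If G is scale degree 1 and the mode makes that degree carry a minor triad, the tonic is G and the mode is minor.

G minor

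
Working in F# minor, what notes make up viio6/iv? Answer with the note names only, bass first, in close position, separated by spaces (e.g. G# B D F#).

viio6/iv is a secondary leading-tone chord. The target iv is B in F# minor; the applied chord is rooted a semitone below, on A#.
Building a diminished triad on A# gives A#-C#-E.
With the 6 figure the chord is in first inversion; from the bass C# upward in close position it reads C#-E-A#.

C# E A#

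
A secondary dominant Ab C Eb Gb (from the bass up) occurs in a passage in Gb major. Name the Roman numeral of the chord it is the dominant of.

V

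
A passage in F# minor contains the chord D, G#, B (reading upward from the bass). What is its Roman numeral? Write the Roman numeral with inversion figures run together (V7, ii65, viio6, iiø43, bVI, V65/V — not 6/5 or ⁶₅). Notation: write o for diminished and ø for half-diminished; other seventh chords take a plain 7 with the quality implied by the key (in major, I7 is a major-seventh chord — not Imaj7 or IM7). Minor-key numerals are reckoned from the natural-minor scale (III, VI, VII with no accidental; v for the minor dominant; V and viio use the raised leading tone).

iio64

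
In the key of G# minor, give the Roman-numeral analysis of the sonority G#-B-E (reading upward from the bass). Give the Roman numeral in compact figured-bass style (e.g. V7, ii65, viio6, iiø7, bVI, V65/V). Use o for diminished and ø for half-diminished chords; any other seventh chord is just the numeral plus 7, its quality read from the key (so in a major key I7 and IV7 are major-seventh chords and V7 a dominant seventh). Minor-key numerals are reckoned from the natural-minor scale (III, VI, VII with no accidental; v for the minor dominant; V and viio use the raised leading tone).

VI6

Stacked in thirds the chord is E-G#-B: a major triad on E.
E is scale degree 6 in G# minor, and a major triad on that degree is written VI.
With G# in the bass the chord is in first inversion, so the figured bass is 6.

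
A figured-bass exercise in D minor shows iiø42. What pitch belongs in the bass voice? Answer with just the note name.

iiø in D minor has root E; the chord is E-G-Bb-D.
The figure 42 means third inversion — the seventh is in the bass.

D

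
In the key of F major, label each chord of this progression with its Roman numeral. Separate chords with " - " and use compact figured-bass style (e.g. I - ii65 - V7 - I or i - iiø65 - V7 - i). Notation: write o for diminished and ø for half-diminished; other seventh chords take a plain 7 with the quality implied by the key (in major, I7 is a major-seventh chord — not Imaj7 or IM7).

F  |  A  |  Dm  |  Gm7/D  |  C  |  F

I - V/vi - vi - ii43 - V - I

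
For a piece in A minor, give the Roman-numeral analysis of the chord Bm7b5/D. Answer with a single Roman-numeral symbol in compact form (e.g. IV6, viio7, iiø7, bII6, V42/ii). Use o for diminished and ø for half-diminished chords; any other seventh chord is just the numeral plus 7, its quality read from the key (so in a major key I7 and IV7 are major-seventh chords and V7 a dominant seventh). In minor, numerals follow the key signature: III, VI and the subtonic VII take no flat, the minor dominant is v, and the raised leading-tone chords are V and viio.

iiø65

The pitches B-D-F-A form a half-diminished seventh chord rooted on B.
B is scale degree 2 in A minor, and a half-diminished seventh chord on that degree is written iiø7.
With D in the bass the chord is in first inversion, so the figured bass is 65.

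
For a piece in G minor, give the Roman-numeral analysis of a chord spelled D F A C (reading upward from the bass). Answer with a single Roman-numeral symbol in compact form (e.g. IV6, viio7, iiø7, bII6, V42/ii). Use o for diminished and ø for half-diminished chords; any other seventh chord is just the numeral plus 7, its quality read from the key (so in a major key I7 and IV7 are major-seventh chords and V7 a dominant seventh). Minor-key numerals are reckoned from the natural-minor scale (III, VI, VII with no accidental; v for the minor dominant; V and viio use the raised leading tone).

Stacked in thirds the chord is D-F-A-C: a minor seventh chord on D.
D is scale degree 5 in G minor, and a minor seventh chord on that degree is written v7.

v7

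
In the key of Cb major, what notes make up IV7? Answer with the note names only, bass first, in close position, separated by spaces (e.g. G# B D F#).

Fb Ab Cb Eb

In Cb major, the fourth degree is Fb, and the diatonic chord built there is a major seventh chord.
Stacking thirds from Fb gives Fb-Ab-Cb-Eb.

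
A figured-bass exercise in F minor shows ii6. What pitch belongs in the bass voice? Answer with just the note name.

Bb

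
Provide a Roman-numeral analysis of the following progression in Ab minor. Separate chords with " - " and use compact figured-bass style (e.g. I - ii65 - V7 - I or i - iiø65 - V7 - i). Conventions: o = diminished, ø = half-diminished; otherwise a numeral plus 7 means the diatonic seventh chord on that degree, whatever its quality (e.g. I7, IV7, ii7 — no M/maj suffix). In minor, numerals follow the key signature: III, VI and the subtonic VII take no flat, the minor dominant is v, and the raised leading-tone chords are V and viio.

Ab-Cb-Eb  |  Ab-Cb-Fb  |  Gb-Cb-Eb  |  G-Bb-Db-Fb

i - VI6 - III64 - viio7

Ab-Cb-Eb: root Ab is the tonic; minor triad there is i.
Ab-Cb-Fb: major triad on Fb = scale degree 6 → VI6.
Gb-Cb-Eb: major triad on Cb = scale degree 3 → III64.
G-Bb-Db-Fb: root G is the leading tone; fully diminished seventh chord there is viio7.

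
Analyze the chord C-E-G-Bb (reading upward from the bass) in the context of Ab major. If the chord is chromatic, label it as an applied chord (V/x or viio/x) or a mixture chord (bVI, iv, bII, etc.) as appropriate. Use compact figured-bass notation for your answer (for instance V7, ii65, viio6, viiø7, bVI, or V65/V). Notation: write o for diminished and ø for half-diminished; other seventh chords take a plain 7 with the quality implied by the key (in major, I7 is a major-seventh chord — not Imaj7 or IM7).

V7/vi

The pitches C-E-G-Bb form a dominant seventh chord rooted on C.
C is not a diatonic chord root with this quality in Ab major, but it lies a perfect fifth above F (vi), so the chord functions as an applied dominant of vi.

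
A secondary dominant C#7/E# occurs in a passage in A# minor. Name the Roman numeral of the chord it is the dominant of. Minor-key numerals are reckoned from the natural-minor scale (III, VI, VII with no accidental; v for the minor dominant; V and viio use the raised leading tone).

The chord is a dominant seventh chord on C#.
A dominant resolves down a perfect fifth: C# → F#. In A# minor, F# is scale degree 6, i.e. VI.

VI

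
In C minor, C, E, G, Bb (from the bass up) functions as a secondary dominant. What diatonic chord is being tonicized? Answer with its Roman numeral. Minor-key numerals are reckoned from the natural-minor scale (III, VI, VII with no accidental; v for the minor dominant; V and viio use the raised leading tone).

The chord is a dominant seventh chord on C.
A dominant resolves down a perfect fifth: C → F. In C minor, F is scale degree 4, i.e. iv.

iv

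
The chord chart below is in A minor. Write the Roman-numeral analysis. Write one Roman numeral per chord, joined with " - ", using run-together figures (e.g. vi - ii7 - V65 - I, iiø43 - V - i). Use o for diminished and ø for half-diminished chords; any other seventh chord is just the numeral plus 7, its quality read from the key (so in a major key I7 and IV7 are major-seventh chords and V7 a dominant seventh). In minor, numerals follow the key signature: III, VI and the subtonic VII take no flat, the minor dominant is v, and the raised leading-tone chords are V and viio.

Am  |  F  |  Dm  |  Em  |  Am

Am: root A is the tonic; minor triad there is i.
F: major triad on F = scale degree 6 → VI.
Dm: root D is the subdominant; minor triad there is iv.
Em: minor triad on E = scale degree 5 → v.
Am: root A is the tonic; minor triad there is i.

i - VI - iv - v - i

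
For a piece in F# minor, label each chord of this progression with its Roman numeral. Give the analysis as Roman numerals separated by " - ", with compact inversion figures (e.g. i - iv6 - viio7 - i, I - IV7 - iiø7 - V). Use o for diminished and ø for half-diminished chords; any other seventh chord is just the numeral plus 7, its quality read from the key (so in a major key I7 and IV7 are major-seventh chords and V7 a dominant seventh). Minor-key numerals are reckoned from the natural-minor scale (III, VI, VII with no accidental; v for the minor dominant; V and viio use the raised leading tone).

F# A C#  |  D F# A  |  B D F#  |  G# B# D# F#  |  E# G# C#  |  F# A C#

F#-A-C#: root F# is the tonic; minor triad there is i.
D-F#-A: root D is the submediant; major triad there is VI.
B-D-F#: minor triad on B = scale degree 4 → iv.
G#-B#-D#-F#: a dominant seventh chord on G#, the applied dominant of V → V7/V.
E#-G#-C#: root C# is the dominant; major triad there is V6.
F#-A-C#: root F# is the tonic; minor triad there is i.

i - VI - iv - V7/V - V6 - i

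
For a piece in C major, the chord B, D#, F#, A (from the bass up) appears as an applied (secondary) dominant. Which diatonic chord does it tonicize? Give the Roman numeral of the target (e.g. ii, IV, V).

iii

The chord is a dominant seventh chord on B.
A dominant resolves down a perfect fifth: B → E. In C major, E is scale degree 3, i.e. iii.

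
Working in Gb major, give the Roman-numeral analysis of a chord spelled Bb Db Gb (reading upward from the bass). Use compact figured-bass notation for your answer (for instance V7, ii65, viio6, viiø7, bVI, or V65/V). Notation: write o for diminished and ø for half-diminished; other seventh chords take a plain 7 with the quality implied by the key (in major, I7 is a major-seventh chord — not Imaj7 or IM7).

The pitches Gb-Bb-Db form a major triad rooted on Gb.
In Gb major, Gb is the tonic; the diatonic major triad there is I.
With Bb in the bass the chord is in first inversion, so the figured bass is 6.

I6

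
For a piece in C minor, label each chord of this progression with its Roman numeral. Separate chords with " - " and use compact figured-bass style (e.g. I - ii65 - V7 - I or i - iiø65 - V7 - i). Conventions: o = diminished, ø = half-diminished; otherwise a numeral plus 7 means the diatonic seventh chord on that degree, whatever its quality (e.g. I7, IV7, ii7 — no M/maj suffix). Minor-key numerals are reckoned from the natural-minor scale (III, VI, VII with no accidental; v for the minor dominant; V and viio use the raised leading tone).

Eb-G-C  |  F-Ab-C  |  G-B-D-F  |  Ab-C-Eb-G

i6 - iv - V7 - VI7

Eb-G-C: minor triad on C = scale degree 1 → i6.
F-Ab-C has root F, degree 4 in C minor, so iv.
G-B-D-F: dominant seventh chord on G = scale degree 5 → V7.
Ab-C-Eb-G: major seventh chord on Ab = scale degree 6 → VI7.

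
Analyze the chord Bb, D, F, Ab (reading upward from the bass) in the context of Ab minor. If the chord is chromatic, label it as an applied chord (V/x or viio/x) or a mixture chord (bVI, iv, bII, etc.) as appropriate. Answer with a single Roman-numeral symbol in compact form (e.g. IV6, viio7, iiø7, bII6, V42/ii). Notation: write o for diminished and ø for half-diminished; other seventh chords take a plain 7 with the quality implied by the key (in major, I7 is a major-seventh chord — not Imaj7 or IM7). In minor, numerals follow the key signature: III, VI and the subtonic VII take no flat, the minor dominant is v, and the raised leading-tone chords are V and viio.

V7/V

Stacked in thirds the chord is Bb-D-F-Ab: a dominant seventh chord on Bb.
Bb is not a diatonic chord root with this quality in Ab minor, but it lies a perfect fifth above Eb (V), so the chord functions as an applied dominant of V.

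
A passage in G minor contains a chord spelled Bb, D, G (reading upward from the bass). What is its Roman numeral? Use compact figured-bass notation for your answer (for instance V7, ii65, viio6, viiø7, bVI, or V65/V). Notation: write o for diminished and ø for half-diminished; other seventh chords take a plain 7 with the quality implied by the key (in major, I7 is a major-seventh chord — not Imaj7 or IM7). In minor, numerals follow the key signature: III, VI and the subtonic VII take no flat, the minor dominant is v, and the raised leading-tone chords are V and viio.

i6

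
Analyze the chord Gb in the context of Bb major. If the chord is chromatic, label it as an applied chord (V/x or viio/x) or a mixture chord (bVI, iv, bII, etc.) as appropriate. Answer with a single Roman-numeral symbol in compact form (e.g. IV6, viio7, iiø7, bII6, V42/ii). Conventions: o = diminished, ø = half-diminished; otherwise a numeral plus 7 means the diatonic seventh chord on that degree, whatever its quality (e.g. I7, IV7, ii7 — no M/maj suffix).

bVI

Stacked in thirds the chord is Gb-Bb-Db: a major triad on Gb.
Gb is the lowered sixth degree of Bb major (diatonic 6 would be G). This is a major triad on the lowered sixth degree, borrowed from the parallel minor.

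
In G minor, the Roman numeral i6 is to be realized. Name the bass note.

i in G minor has root G; the chord is G-Bb-D.
The figure 6 means first inversion — the third is in the bass.

Bb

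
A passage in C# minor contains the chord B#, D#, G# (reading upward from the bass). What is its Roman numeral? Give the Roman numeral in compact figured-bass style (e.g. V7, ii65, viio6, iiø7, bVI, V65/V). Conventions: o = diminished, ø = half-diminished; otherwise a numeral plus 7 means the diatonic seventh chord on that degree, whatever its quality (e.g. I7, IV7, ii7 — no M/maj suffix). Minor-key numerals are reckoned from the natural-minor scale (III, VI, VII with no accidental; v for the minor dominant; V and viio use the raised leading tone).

V6

The pitches G#-B#-D# form a major triad rooted on G#.
In C# minor, G# is the dominant; the diatonic major triad there is V.
With B# in the bass the chord is in first inversion, so the figured bass is 6.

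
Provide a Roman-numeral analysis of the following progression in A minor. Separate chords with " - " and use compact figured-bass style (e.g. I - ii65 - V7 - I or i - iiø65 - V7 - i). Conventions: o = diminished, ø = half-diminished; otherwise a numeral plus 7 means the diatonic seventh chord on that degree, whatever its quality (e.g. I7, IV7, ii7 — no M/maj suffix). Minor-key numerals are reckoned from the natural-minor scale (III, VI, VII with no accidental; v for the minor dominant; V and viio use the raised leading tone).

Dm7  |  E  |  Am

Dm7: minor seventh chord on D = scale degree 4 → iv7.
E: major triad on E = scale degree 5 → V.
Am has root A, degree 1 in A minor, so i.

iv7 - V - i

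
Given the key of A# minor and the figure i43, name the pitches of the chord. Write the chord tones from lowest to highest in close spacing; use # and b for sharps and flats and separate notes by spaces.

The numeral's case and figure indicate a minor seventh chord. In A# minor its root, the tonic, is A#.
Stacking thirds from A# gives A#-C#-E#-G#.
With the 43 figure the chord is in second inversion; from the bass E# upward in close position it reads E#-G#-A#-C#.

E# G# A# C#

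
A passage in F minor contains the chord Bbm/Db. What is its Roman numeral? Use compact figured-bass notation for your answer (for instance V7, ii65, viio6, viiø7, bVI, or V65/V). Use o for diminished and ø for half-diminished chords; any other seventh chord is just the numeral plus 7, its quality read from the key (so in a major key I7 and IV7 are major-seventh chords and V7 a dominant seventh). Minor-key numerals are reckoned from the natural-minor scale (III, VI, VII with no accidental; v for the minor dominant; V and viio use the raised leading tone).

iv6

Stacked in thirds the chord is Bb-Db-F: a minor triad on Bb.
In F minor, Bb is the subdominant; the diatonic minor triad there is iv.
With Db in the bass the chord is in first inversion, so the figured bass is 6.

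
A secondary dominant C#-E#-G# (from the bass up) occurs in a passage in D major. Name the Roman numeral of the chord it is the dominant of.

iii

The chord is a major triad on C#.
A dominant resolves down a perfect fifth: C# → F#. In D major, F# is scale degree 3, i.e. iii.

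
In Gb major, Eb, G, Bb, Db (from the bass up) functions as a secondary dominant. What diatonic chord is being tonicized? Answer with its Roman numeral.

ii

The chord is a dominant seventh chord on Eb.
A dominant resolves down a perfect fifth: Eb → Ab. In Gb major, Ab is scale degree 2, i.e. ii.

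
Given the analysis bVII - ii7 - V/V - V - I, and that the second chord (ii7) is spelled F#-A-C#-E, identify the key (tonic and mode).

The chord F#m7 is a minor seventh chord rooted on F#; its label is ii7.
If F# is scale degree 2 and the mode makes that degree carry a minor seventh chord, the tonic is E and the mode is major.

E major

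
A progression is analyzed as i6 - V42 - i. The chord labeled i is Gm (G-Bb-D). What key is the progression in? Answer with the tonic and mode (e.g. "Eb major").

The anchor chord is a minor triad on G, labeled i.
If G is scale degree 1 and the mode makes that degree carry a minor triad, the tonic is G and the mode is minor.

G minor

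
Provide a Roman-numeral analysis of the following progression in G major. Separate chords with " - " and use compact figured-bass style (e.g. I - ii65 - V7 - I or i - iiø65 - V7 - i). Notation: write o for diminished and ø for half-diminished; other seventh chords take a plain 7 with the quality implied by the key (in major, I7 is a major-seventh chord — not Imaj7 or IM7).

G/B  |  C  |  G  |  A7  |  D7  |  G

I6 - IV - I - V7/V - V7 - I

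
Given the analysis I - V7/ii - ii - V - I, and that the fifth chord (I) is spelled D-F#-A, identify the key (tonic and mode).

D major

The anchor chord is a major triad on D, labeled I.
If D is scale degree 1 and the mode makes that degree carry a major triad, the tonic is D and the mode is major.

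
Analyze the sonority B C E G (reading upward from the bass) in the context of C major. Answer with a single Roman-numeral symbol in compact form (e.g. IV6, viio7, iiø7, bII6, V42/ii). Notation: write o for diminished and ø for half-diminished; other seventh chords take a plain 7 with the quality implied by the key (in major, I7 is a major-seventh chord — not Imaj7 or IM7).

I42

The pitches C-E-G-B form a major seventh chord rooted on C.
In C major, C is the tonic; the diatonic major seventh chord there is I7.
With B in the bass the chord is in third inversion, so the figured bass is 42.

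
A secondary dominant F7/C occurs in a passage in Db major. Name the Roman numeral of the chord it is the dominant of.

vi

The chord is a dominant seventh chord on F.
A dominant resolves down a perfect fifth: F → Bb. In Db major, Bb is scale degree 6, i.e. vi.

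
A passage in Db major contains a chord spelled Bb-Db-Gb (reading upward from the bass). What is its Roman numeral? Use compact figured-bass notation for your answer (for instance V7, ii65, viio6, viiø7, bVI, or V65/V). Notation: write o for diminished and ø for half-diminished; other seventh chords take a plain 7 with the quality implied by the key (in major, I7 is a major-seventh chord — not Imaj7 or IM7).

IV6

The pitches Gb-Bb-Db form a major triad rooted on Gb.
In Db major, Gb is the subdominant; the diatonic major triad there is IV.
With Bb in the bass the chord is in first inversion, so the figured bass is 6.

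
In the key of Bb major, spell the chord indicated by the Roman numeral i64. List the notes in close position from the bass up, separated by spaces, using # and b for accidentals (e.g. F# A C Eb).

i64 is the minor tonic, borrowed from the parallel minor. In Bb major that root is Bb.
So the chord is Bb-Db-F, a minor triad.
The figured bass 64 indicates second inversion, placing the fifth (F) in the bass: F-Bb-Db.

F Bb Db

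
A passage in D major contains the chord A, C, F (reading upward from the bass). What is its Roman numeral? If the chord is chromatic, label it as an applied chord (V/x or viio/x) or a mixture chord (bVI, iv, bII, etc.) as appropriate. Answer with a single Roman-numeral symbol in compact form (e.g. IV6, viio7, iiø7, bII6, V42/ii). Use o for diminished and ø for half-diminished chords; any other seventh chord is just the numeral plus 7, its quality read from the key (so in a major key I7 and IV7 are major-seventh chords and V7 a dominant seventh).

bIII6

The pitches F-A-C form a major triad rooted on F.
F is the lowered third degree of D major (diatonic 3 would be F#). This is a major triad on the lowered third degree, borrowed from the parallel minor.
With A in the bass the chord is in first inversion, so the figured bass is 6.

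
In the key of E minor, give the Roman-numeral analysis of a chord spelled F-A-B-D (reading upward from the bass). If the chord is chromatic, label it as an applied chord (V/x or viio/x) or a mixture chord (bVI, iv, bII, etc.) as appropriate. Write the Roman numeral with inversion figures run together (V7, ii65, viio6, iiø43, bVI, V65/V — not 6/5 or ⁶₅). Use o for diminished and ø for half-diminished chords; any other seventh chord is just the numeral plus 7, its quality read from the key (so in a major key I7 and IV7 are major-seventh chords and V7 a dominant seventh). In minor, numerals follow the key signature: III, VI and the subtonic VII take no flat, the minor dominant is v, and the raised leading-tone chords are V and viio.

The pitches B-D-F-A form a half-diminished seventh chord rooted on B.
B sits a half step below C (VI in E minor); a diminished chord there is the applied leading-tone chord of VI.
With F in the bass the chord is in second inversion, so the figured bass is 43.

viiø43/VI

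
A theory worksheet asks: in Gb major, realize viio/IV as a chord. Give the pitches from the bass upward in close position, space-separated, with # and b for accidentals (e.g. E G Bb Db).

Bb Db Fb

The slash marks an applied leading-tone chord: viio of IV. In Gb major, IV is Cb, so the leading tone to it is Bb, a half step below.
Building a diminished triad on Bb gives Bb-Db-Fb.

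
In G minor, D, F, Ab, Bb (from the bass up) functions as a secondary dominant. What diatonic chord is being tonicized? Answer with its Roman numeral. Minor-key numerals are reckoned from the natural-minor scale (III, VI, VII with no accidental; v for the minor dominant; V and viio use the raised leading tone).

The chord is a dominant seventh chord on Bb.
A dominant resolves down a perfect fifth: Bb → Eb. In G minor, Eb is scale degree 6, i.e. VI.

VI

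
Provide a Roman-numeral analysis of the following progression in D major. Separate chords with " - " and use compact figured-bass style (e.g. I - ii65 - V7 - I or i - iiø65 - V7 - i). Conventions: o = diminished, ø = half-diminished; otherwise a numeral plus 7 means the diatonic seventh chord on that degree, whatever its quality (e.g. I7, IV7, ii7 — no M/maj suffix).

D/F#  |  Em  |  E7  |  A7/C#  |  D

D/F#: root D is the tonic; major triad there is I6.
Em has root E, degree 2 in D major, so ii.
E7 is the secondary dominant of V (dominant seventh chord on E): V7/V.
A7/C#: dominant seventh chord on A = scale degree 5 → V65.
D: root D is the tonic; major triad there is I.

I6 - ii - V7/V - V65 - I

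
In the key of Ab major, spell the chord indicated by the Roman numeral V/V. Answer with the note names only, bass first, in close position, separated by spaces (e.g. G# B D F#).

V/V is a secondary dominant — the dominant triad of V. V in Ab major is Eb, so the applied chord's root is Bb, a perfect fifth above.
Building a major triad on Bb gives Bb-D-F.

Bb D F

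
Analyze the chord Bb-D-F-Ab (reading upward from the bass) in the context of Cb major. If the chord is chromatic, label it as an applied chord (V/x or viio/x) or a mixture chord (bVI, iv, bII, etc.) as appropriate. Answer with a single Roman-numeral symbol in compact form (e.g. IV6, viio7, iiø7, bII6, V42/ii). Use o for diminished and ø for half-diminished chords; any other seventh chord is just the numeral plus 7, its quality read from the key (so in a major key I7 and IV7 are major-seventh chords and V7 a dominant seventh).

V7/iii

Stacked in thirds the chord is Bb-D-F-Ab: a dominant seventh chord on Bb.
Bb is not a diatonic chord root with this quality in Cb major, but it lies a perfect fifth above Eb (iii), so the chord functions as an applied dominant of iii.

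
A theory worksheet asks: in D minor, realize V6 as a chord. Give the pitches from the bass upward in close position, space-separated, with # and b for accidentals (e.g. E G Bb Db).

In D minor, the dominant is A. The dominant is major (leading tone raised), so V is a major triad.
That chord is spelled A-C#-E.
The figured bass 6 indicates first inversion, placing the third (C#) in the bass: C#-E-A.

C# E A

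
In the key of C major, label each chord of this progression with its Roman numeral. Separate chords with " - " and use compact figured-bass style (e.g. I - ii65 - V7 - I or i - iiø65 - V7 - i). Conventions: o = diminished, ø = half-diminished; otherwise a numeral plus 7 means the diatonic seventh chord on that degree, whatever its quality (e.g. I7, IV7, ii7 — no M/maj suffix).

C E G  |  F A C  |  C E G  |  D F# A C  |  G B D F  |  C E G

C-E-G has root C, degree 1 in C major, so I.
F-A-C: major triad on F = scale degree 4 → IV.
C-E-G: major triad on C = scale degree 1 → I.
D-F#-A-C: a dominant seventh chord on D, the applied dominant of V → V7/V.
G-B-D-F has root G, degree 5 in C major, so V7.
C-E-G: root C is the tonic; major triad there is I.

I - IV - I - V7/V - V7 - I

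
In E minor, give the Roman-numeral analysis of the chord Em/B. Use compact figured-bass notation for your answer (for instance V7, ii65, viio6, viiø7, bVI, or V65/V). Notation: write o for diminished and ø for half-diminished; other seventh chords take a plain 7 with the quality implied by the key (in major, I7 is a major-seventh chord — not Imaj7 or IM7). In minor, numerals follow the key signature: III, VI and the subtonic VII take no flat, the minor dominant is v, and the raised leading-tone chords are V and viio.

i64

Stacked in thirds the chord is E-G-B: a minor triad on E.
In E minor, E is the tonic; the diatonic minor triad there is i.
With B in the bass the chord is in second inversion, so the figured bass is 64.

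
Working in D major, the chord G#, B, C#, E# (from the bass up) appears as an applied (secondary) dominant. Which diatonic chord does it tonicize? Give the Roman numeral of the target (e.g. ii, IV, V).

The chord is a dominant seventh chord on C#.
A dominant resolves down a perfect fifth: C# → F#. In D major, F# is scale degree 3, i.e. iii.

iii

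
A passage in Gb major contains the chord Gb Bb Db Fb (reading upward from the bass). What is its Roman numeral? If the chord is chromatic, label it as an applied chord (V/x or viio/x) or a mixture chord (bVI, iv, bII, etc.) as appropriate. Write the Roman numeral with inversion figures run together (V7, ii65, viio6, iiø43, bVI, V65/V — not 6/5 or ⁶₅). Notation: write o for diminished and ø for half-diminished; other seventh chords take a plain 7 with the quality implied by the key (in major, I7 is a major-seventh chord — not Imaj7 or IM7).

V7/IV

The pitches Gb-Bb-Db-Fb form a dominant seventh chord rooted on Gb.
Gb is not a diatonic chord root with this quality in Gb major, but it lies a perfect fifth above Cb (IV), so the chord functions as an applied dominant of IV.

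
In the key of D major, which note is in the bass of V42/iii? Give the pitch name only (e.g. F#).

B

The applied chord V42/iii is rooted on C#: C#-E#-G#-B.
The figure 42 means third inversion — the seventh is in the bass.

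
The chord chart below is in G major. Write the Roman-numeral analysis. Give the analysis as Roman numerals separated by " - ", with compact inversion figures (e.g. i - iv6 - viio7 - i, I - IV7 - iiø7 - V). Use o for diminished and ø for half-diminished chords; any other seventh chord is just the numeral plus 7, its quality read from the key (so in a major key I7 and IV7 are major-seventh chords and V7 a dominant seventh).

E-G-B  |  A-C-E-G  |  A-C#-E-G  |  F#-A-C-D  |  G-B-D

vi - ii7 - V7/V - V65 - I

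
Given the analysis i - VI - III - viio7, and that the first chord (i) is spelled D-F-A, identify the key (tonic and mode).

i is given as D-F-A — a minor triad with root D.
If D is scale degree 1 and the mode makes that degree carry a minor triad, the tonic is D and the mode is minor.

D minor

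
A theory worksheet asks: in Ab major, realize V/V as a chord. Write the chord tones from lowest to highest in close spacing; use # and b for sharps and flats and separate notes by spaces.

Bb D F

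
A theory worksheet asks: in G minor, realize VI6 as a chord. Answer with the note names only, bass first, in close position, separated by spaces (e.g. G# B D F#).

In G minor, scale degree 6 is Eb, and the diatonic chord built there is a major triad.
Stacking thirds from Eb gives Eb-G-Bb.
The figured bass 6 indicates first inversion, placing the third (G) in the bass: G-Bb-Eb.

G Bb Eb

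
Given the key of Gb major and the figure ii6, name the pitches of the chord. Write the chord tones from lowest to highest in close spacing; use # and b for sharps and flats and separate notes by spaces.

Cb Eb Ab

The numeral's case and figure indicate a minor triad. In Gb major its root, the second degree, is Ab.
Stacking thirds from Ab gives Ab-Cb-Eb.
The figured bass 6 indicates first inversion, placing the third (Cb) in the bass: Cb-Eb-Ab.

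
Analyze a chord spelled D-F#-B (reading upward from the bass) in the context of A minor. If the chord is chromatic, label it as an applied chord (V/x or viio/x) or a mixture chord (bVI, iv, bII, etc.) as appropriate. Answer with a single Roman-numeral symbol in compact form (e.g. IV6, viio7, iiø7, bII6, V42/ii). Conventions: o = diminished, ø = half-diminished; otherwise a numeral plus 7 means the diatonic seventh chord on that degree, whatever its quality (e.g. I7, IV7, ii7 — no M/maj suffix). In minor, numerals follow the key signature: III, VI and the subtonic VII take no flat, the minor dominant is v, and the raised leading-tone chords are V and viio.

Stacked in thirds the chord is B-D-F#: a minor triad on B.
B is the second degree of A minor. This is the minor supertonic, borrowed from the parallel major (the Dorian ii).
With D in the bass the chord is in first inversion, so the figured bass is 6.

ii6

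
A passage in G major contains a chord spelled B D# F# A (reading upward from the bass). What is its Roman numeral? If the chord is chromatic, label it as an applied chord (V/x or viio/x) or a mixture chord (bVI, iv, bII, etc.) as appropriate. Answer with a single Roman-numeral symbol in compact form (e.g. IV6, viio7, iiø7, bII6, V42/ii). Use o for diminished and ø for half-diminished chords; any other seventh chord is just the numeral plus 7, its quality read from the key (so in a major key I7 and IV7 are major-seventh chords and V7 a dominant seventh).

V7/vi

Stacked in thirds the chord is B-D#-F#-A: a dominant seventh chord on B.
B is not a diatonic chord root with this quality in G major, but it lies a perfect fifth above E (vi), so the chord functions as an applied dominant of vi.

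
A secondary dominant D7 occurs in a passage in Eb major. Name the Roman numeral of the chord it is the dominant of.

iii

The chord is a dominant seventh chord on D.
A dominant resolves down a perfect fifth: D → G. In Eb major, G is scale degree 3, i.e. iii.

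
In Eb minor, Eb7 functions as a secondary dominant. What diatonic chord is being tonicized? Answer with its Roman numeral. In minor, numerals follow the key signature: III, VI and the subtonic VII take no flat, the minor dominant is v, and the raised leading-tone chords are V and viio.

iv

The chord is a dominant seventh chord on Eb.
A dominant resolves down a perfect fifth: Eb → Ab. In Eb minor, Ab is scale degree 4, i.e. iv.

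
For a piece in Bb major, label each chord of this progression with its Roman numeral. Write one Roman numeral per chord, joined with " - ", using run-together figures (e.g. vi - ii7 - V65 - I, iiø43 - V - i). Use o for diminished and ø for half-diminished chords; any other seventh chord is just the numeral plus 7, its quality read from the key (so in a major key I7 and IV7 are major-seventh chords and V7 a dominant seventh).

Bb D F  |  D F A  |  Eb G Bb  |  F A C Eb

Bb-D-F has root Bb, degree 1 in Bb major, so I.
D-F-A: root D is the mediant; minor triad there is iii.
Eb-G-Bb: root Eb is the subdominant; major triad there is IV.
F-A-C-Eb has root F, degree 5 in Bb major, so V7.

I - iii - IV - V7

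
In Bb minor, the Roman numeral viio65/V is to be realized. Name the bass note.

The applied chord viio65/V is rooted on E: E-G-Bb-Db.
The figure 65 means first inversion — the third is in the bass.

G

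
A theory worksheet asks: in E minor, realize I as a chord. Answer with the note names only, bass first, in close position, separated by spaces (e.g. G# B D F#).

I is the major tonic (Picardy third), borrowed from the parallel major. In E minor that root is E.
So the chord is E-G#-B.

E G# B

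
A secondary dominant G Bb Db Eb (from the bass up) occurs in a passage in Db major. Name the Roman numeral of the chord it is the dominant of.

The chord is a dominant seventh chord on Eb.
A dominant resolves down a perfect fifth: Eb → Ab. In Db major, Ab is scale degree 5, i.e. V.

V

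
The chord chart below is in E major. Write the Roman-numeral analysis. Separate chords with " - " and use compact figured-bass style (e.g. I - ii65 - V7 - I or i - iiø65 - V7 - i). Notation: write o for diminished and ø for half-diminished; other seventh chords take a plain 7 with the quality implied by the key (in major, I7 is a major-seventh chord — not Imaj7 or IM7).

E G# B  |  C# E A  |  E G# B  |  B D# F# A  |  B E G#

E-G#-B: root E is the tonic; major triad there is I.
C#-E-A: major triad on A = scale degree 4 → IV6.
E-G#-B: root E is the tonic; major triad there is I.
B-D#-F#-A: root B is the dominant; dominant seventh chord there is V7.
B-E-G#: root E is the tonic; major triad there is I64.

I - IV6 - I - V7 - I64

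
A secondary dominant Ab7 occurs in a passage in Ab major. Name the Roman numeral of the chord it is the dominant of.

The chord is a dominant seventh chord on Ab.
A dominant resolves down a perfect fifth: Ab → Db. In Ab major, Db is scale degree 4, i.e. IV.

IV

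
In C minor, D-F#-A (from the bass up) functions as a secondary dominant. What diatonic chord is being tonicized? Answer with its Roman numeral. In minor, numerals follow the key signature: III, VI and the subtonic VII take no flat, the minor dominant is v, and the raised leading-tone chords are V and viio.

V

The chord is a major triad on D.
A dominant resolves down a perfect fifth: D → G. In C minor, G is scale degree 5, i.e. V.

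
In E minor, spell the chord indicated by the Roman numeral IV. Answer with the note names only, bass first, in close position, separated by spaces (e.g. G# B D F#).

A C# E

Scale degree 4 in E minor is A; here the chord built on it is altered to a major triad. IV is the major subdominant, borrowed from the parallel major.
So the chord is A-C#-E, a major triad.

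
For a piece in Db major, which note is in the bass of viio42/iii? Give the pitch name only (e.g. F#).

Db

The applied chord viio42/iii is rooted on E: E-G-Bb-Db.
The figure 42 means third inversion — the seventh is in the bass.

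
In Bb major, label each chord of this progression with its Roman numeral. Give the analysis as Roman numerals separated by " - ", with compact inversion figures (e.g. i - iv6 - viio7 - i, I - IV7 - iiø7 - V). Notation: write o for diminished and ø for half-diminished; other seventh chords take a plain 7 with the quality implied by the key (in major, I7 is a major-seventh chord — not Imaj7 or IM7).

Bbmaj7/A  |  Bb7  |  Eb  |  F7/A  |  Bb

I42 - V7/IV - IV - V65 - I

Bbmaj7/A: root Bb is the tonic; major seventh chord there is I42.
Bb7 is the secondary dominant of IV (dominant seventh chord on Bb): V7/IV.
Eb has root Eb, degree 4 in Bb major, so IV.
F7/A: root F is the dominant; dominant seventh chord there is V65.
Bb: root Bb is the tonic; major triad there is I.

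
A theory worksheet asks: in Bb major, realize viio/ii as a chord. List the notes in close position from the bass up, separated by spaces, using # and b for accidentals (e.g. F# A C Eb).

The slash marks an applied leading-tone chord: viio of ii. In Bb major, ii is C, so the leading tone to it is B, a half step below.
Building a diminished triad on B gives B-D-F.

B D F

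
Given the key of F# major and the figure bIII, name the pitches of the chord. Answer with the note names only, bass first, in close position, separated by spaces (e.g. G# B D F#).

Scale degree 3 in F# major is A#; lowering it a half step gives A. bIII is a major triad on the lowered third degree, borrowed from the parallel minor.
So the chord is A-C#-E, a major triad.

A C# E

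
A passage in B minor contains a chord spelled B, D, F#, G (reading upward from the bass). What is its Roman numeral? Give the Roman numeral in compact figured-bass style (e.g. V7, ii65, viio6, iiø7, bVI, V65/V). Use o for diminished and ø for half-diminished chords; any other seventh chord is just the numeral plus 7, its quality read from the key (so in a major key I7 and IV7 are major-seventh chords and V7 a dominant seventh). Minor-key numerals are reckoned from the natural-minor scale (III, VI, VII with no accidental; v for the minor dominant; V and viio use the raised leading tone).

VI65

Stacked in thirds the chord is G-B-D-F#: a major seventh chord on G.
G is scale degree 6 in B minor, and a major seventh chord on that degree is written VI7.
With B in the bass the chord is in first inversion, so the figured bass is 65.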